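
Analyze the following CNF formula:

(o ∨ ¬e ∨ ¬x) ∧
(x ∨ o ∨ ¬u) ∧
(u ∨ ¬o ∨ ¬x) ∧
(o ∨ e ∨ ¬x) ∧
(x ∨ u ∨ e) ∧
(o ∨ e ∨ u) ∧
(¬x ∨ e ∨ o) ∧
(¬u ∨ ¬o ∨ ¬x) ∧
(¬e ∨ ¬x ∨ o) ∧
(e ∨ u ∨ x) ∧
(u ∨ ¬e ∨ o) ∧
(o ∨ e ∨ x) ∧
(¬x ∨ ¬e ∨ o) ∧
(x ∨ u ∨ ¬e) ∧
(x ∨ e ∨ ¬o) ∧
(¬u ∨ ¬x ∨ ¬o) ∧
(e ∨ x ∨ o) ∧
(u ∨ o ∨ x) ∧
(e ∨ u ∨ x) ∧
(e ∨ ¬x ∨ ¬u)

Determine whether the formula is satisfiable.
Yes

Yes, the formula is satisfiable.

One satisfying assignment is: o=True, u=True, x=False, e=True

Verification: With this assignment, all 20 clauses evaluate to true.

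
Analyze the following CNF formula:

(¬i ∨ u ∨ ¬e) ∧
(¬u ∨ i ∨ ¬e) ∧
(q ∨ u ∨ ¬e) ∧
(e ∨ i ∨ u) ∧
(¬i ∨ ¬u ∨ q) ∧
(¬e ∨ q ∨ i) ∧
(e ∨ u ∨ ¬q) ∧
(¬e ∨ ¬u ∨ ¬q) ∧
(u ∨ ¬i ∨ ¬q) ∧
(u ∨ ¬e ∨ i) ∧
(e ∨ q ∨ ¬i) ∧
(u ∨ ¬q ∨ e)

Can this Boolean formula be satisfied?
Yes

Yes, the formula is satisfiable.

One satisfying assignment is: q=False, i=False, u=True, e=False

Verification: With this assignment, all 12 clauses evaluate to true.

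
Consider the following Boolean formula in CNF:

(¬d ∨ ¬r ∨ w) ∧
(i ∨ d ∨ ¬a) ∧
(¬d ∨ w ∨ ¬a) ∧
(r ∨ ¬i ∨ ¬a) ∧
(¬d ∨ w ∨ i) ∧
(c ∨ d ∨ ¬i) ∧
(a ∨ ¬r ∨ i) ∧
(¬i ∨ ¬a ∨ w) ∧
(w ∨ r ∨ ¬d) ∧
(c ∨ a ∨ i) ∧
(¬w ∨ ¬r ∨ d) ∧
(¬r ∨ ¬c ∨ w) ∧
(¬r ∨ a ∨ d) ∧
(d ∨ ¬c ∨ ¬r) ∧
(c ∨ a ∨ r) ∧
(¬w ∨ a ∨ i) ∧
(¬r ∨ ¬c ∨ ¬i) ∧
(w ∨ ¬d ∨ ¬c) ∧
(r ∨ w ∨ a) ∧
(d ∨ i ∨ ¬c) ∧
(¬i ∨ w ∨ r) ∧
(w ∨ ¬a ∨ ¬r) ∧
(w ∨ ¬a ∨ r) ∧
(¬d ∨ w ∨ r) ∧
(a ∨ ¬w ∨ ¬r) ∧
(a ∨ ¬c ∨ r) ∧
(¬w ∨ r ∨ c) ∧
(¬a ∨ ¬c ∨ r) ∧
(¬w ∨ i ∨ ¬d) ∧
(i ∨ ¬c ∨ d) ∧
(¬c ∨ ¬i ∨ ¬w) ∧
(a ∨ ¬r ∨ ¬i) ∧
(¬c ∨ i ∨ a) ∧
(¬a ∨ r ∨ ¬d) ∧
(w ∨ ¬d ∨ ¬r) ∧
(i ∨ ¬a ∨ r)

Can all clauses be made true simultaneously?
Yes

Yes, the formula is satisfiable.

One satisfying assignment is: w=True, c=False, i=True, r=True, d=True, a=True

Verification: With this assignment, all 36 clauses evaluate to true.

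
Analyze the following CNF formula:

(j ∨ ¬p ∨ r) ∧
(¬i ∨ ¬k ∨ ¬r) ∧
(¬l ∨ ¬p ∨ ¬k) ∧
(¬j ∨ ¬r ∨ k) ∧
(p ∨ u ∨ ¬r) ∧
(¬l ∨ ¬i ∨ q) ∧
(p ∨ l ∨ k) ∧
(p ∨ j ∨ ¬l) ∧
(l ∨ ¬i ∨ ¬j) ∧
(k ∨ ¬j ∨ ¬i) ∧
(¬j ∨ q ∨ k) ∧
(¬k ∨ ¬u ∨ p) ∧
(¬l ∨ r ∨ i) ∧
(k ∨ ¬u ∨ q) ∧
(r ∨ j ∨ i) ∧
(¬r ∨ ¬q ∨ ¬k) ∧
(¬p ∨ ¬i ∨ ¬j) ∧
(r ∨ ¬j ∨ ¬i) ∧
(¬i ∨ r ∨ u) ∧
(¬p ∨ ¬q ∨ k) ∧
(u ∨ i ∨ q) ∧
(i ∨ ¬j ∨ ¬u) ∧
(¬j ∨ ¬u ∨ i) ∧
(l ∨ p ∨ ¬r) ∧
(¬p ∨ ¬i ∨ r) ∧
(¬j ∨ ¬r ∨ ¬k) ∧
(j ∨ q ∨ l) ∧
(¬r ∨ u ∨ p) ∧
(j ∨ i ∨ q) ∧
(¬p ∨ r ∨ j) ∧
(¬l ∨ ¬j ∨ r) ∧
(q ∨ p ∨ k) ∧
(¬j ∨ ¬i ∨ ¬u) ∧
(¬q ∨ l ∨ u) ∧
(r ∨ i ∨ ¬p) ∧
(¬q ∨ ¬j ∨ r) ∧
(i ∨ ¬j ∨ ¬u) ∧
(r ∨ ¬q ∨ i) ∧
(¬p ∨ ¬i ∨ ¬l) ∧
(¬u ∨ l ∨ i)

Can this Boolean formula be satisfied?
No

No, the formula is not satisfiable.

No assignment of truth values to the variables can make all 40 clauses true simultaneously.

The formula is UNSAT (unsatisfiable).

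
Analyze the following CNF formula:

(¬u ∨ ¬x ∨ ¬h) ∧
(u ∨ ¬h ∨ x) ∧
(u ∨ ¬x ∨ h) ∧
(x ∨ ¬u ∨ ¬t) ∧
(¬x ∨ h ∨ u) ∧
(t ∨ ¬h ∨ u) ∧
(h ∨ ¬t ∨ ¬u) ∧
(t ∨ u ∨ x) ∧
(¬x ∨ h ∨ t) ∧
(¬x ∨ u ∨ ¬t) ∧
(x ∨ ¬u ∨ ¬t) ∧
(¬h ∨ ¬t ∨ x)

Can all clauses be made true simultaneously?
Yes

Yes, the formula is satisfiable.

One satisfying assignment is: h=False, t=False, x=False, u=True

Verification: With this assignment, all 12 clauses evaluate to true.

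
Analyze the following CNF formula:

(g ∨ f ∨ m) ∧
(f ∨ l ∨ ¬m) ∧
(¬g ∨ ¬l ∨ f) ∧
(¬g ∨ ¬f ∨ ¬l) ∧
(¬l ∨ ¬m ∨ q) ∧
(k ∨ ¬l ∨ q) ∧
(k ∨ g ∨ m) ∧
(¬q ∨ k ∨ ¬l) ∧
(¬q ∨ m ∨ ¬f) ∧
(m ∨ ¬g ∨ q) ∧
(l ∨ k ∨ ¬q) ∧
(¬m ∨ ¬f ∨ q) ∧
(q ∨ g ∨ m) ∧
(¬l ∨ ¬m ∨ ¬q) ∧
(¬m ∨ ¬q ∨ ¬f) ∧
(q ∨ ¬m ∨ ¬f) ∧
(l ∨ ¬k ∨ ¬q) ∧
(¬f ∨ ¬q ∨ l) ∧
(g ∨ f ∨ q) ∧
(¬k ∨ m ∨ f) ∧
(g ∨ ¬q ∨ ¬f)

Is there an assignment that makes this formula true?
No

No, the formula is not satisfiable.

No assignment of truth values to the variables can make all 21 clauses true simultaneously.

The formula is UNSAT (unsatisfiable).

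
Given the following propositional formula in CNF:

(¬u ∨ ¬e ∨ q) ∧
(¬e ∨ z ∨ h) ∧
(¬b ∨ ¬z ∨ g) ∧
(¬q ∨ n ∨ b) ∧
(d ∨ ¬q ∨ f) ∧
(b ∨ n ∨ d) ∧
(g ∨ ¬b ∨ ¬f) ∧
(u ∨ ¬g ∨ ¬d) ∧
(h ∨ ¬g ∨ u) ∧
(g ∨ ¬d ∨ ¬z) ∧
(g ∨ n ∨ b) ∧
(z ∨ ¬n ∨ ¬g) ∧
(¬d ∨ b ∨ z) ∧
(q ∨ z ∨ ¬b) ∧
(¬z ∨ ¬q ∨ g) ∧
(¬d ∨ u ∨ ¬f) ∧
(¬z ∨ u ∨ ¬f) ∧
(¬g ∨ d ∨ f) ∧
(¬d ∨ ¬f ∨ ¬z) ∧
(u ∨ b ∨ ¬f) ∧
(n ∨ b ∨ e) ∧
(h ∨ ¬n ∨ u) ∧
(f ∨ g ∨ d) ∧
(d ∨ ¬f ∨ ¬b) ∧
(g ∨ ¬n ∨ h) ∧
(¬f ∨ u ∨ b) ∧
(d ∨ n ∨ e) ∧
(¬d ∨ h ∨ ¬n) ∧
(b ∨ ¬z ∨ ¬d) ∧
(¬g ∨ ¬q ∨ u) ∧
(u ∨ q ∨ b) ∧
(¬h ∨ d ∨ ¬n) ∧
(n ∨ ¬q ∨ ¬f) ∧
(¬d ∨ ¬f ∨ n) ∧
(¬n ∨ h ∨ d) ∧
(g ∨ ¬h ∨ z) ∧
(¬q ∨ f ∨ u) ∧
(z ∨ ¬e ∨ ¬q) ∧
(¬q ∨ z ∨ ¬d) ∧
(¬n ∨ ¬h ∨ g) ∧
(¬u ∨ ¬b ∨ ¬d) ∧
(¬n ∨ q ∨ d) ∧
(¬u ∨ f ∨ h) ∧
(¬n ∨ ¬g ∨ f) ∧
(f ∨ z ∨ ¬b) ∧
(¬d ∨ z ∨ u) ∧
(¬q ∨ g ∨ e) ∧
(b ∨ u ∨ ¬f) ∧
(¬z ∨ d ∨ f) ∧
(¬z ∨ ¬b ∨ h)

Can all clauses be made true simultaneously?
No

No, the formula is not satisfiable.

No assignment of truth values to the variables can make all 50 clauses true simultaneously.

The formula is UNSAT (unsatisfiable).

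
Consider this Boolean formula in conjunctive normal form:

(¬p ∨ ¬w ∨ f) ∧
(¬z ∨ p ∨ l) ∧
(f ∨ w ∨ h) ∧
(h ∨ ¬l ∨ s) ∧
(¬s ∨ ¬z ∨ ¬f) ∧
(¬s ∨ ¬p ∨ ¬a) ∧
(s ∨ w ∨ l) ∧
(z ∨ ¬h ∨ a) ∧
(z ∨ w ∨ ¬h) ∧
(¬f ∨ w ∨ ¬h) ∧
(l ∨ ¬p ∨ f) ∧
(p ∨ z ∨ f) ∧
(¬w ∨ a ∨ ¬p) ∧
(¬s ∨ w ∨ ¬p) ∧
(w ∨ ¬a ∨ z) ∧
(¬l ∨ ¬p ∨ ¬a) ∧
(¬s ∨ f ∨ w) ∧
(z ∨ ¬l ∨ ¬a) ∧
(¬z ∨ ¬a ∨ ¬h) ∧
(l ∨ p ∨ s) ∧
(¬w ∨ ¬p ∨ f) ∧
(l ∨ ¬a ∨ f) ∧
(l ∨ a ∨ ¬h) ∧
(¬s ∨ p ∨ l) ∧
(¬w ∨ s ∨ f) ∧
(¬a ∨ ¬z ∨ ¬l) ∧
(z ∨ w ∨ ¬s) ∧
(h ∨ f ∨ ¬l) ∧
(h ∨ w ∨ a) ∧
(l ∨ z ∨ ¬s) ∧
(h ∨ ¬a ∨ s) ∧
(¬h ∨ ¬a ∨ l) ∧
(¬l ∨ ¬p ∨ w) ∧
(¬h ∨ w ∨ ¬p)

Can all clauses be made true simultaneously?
Yes

Yes, the formula is satisfiable.

One satisfying assignment is: s=True, l=True, f=True, w=True, z=False, h=False, p=False, a=False

Verification: With this assignment, all 34 clauses evaluate to true.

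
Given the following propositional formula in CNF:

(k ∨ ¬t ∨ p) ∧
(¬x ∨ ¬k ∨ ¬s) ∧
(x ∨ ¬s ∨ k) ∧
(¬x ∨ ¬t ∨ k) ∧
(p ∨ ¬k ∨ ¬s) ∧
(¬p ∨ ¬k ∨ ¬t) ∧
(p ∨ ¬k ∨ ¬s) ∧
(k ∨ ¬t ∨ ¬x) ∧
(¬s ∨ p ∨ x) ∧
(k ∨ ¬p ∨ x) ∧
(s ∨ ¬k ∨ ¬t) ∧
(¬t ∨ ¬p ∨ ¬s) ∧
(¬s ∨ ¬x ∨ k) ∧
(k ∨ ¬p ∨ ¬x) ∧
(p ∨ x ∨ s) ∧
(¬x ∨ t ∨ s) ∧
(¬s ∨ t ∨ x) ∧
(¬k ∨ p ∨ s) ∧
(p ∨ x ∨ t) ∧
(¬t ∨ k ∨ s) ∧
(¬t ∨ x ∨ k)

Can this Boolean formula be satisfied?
Yes

Yes, the formula is satisfiable.

One satisfying assignment is: p=True, t=False, x=False, k=True, s=False

Verification: With this assignment, all 21 clauses evaluate to true.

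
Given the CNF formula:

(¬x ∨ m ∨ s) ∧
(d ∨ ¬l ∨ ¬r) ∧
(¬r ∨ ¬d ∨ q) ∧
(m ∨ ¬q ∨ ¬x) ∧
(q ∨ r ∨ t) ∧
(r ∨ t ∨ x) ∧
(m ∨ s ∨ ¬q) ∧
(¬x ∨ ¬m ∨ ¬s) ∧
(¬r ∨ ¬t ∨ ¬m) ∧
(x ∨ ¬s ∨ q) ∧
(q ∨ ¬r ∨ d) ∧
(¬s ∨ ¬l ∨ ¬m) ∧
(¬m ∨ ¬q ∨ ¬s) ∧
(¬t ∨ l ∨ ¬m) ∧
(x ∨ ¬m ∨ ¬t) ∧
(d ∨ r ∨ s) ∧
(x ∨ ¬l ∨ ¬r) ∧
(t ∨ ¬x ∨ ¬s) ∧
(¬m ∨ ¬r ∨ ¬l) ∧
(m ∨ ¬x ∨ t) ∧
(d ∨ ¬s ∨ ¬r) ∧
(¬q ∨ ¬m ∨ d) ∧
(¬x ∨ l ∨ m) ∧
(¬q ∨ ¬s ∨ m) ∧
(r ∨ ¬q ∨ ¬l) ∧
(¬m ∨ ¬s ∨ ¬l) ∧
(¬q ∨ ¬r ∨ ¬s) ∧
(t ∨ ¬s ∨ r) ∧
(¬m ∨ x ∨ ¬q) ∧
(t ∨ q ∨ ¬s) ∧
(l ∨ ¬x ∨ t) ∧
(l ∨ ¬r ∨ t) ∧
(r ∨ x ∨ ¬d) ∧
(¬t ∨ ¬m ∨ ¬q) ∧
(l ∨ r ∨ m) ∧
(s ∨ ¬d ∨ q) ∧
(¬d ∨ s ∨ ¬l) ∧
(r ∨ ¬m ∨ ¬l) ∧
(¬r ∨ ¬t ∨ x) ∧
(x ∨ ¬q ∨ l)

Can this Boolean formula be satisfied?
Yes

Yes, the formula is satisfiable.

One satisfying assignment is: r=False, d=False, m=False, x=True, t=True, q=False, s=True, l=True

Verification: With this assignment, all 40 clauses evaluate to true.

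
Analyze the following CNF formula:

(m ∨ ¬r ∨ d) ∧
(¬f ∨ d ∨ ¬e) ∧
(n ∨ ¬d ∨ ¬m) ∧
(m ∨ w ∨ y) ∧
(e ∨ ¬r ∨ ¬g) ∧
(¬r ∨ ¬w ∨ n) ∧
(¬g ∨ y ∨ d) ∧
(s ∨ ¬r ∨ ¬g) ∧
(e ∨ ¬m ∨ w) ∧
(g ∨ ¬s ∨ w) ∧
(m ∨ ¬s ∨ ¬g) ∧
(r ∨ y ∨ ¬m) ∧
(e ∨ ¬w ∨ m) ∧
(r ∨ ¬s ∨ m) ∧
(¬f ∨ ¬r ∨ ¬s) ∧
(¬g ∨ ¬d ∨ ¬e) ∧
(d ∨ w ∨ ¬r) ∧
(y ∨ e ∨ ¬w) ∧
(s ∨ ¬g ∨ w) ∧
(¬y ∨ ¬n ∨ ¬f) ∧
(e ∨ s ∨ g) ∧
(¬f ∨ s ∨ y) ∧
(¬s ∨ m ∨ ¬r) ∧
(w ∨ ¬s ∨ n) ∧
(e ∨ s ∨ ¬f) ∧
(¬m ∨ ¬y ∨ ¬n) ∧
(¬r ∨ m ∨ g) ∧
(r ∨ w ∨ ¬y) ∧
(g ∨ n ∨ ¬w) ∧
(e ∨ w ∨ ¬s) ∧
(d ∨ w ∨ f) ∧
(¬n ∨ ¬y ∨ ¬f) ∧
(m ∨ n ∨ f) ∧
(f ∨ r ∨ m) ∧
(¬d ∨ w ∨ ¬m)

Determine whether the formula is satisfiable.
Yes

Yes, the formula is satisfiable.

One satisfying assignment is: w=True, e=True, m=True, y=False, r=True, g=False, s=False, n=True, f=False, d=True

Verification: With this assignment, all 35 clauses evaluate to true.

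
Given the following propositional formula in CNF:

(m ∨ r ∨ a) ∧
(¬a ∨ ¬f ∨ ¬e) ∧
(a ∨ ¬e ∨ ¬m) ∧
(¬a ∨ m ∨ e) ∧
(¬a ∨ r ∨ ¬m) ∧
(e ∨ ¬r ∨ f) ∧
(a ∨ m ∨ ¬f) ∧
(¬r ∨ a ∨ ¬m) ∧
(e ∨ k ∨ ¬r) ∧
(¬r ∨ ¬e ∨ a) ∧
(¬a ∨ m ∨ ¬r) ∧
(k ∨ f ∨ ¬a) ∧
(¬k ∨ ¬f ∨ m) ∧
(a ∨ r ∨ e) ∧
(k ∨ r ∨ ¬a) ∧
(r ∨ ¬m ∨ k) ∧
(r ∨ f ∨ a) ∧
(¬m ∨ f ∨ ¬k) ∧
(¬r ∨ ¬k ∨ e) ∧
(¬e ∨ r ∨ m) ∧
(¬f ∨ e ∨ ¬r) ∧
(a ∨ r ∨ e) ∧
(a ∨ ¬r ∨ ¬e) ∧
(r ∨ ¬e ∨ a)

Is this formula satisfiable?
No

No, the formula is not satisfiable.

No assignment of truth values to the variables can make all 24 clauses true simultaneously.

The formula is UNSAT (unsatisfiable).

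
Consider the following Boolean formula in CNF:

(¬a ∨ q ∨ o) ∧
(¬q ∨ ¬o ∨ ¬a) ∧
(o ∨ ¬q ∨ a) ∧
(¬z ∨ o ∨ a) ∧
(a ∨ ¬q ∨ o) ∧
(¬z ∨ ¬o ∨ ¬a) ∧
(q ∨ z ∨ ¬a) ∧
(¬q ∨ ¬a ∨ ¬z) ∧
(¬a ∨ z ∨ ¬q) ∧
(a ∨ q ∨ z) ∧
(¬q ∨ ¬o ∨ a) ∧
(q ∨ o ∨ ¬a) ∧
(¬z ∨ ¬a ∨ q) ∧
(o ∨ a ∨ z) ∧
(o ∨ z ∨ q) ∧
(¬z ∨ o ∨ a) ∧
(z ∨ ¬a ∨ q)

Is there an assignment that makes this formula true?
Yes

Yes, the formula is satisfiable.

One satisfying assignment is: a=False, q=False, z=True, o=True

Verification: With this assignment, all 17 clauses evaluate to true.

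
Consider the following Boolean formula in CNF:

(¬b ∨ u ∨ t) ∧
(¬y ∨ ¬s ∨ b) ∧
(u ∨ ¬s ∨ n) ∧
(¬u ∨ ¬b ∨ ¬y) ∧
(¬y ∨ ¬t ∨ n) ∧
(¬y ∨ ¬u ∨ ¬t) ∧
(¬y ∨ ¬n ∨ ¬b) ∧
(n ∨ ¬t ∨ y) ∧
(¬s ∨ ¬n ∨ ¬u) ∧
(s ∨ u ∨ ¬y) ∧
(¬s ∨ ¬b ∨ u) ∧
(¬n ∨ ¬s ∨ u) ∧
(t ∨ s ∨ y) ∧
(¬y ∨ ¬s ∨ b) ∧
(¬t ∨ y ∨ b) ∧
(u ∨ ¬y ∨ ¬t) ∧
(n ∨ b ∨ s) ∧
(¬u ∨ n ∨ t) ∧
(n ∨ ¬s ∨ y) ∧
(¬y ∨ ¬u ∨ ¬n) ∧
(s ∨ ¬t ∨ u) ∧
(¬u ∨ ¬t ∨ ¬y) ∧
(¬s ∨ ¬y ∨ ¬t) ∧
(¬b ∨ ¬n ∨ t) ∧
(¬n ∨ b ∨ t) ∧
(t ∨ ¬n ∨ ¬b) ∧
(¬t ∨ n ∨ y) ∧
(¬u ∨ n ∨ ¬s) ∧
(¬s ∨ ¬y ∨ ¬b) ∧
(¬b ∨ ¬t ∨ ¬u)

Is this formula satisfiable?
No

No, the formula is not satisfiable.

No assignment of truth values to the variables can make all 30 clauses true simultaneously.

The formula is UNSAT (unsatisfiable).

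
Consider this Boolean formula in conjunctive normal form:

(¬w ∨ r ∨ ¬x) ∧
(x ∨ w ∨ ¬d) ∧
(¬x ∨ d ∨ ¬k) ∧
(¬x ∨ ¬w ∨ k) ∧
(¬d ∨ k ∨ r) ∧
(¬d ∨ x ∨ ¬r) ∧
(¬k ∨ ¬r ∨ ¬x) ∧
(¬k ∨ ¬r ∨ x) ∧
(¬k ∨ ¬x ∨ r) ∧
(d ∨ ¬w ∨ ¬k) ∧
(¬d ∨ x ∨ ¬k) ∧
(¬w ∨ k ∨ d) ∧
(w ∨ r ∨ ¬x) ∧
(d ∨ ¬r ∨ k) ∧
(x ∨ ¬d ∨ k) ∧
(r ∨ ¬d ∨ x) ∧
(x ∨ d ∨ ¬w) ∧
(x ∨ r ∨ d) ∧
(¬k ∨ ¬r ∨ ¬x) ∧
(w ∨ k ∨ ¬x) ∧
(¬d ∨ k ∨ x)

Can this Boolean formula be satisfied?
No

No, the formula is not satisfiable.

No assignment of truth values to the variables can make all 21 clauses true simultaneously.

The formula is UNSAT (unsatisfiable).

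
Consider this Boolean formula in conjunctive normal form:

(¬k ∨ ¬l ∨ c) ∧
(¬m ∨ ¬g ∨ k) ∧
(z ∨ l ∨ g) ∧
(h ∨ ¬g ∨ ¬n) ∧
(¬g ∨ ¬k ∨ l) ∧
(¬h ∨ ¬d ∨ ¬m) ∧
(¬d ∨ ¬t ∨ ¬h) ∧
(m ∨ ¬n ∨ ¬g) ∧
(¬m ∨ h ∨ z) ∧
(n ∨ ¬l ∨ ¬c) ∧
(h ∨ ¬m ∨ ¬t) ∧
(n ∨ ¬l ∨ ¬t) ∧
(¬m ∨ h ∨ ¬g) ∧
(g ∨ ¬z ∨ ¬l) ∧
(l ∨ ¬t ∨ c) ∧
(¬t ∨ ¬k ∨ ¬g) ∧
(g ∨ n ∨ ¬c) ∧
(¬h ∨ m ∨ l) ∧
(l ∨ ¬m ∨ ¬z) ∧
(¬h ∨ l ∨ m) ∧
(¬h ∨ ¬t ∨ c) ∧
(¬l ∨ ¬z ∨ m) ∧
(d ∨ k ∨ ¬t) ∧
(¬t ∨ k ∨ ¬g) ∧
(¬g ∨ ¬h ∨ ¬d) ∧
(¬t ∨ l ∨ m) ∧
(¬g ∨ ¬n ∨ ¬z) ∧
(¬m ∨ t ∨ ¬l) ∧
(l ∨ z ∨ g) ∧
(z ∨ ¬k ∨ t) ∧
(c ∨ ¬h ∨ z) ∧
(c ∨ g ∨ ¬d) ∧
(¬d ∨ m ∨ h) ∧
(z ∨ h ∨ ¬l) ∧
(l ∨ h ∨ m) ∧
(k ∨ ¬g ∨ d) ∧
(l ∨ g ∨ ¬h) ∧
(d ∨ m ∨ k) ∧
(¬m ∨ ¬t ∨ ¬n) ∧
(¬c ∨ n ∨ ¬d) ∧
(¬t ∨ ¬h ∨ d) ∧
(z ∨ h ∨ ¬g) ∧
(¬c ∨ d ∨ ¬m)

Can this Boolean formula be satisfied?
Yes

Yes, the formula is satisfiable.

One satisfying assignment is: t=False, c=True, k=False, d=True, h=True, m=False, l=True, n=True, z=False, g=False

Verification: With this assignment, all 43 clauses evaluate to true.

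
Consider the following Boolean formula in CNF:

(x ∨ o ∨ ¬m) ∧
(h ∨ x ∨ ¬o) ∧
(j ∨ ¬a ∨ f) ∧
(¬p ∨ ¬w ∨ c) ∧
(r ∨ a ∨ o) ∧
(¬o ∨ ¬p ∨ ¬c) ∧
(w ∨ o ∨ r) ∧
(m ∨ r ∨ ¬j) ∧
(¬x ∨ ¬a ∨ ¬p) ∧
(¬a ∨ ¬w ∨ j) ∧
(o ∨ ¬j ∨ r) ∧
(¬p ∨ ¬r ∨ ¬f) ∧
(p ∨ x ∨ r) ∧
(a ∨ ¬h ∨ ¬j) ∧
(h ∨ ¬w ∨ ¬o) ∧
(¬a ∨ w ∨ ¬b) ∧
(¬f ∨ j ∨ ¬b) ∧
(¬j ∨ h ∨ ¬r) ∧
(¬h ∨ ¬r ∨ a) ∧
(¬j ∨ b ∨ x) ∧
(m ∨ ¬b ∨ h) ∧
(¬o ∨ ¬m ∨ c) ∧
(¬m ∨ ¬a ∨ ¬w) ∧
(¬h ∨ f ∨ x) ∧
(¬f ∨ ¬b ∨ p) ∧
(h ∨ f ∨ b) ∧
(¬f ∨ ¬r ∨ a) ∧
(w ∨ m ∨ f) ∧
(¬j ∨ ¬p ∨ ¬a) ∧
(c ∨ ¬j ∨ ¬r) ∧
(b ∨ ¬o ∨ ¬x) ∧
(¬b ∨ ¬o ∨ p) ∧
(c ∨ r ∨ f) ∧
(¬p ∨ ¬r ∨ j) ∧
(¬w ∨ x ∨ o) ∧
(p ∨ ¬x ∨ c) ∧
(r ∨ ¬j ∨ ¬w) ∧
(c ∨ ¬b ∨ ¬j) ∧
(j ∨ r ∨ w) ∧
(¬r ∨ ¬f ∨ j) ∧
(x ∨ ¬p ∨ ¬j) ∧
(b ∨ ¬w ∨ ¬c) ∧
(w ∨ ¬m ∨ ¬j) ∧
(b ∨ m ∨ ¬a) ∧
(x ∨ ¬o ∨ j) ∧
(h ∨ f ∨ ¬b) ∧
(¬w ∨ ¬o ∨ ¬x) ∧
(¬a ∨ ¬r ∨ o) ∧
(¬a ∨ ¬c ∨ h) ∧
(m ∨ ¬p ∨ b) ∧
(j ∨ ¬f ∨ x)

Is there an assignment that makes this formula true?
No

No, the formula is not satisfiable.

No assignment of truth values to the variables can make all 51 clauses true simultaneously.

The formula is UNSAT (unsatisfiable).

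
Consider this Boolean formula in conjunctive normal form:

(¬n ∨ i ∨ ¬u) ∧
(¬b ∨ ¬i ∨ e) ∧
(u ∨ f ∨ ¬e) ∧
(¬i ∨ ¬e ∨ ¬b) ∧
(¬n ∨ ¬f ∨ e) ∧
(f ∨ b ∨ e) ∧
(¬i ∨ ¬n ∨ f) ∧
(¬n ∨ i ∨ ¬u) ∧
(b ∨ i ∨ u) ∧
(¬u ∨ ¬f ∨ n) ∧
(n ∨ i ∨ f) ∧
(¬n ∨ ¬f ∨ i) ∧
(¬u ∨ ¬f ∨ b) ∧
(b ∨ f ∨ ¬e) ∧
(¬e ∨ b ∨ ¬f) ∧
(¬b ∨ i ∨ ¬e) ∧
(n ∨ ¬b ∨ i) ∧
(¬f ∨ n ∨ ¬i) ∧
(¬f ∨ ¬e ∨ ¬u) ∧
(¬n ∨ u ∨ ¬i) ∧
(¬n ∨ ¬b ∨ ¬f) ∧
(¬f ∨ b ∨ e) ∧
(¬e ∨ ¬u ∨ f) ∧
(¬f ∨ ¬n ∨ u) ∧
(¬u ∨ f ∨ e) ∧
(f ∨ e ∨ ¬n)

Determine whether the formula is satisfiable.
No

No, the formula is not satisfiable.

No assignment of truth values to the variables can make all 26 clauses true simultaneously.

The formula is UNSAT (unsatisfiable).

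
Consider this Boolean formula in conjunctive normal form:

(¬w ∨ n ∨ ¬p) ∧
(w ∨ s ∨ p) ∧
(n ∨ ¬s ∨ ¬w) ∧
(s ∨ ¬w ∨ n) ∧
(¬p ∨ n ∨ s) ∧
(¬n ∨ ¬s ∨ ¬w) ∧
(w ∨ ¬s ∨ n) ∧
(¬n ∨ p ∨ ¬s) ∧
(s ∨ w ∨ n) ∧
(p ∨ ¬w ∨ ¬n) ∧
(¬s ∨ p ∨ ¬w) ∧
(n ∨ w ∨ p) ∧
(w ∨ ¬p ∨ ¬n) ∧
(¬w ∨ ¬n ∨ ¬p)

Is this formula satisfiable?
No

No, the formula is not satisfiable.

No assignment of truth values to the variables can make all 14 clauses true simultaneously.

The formula is UNSAT (unsatisfiable).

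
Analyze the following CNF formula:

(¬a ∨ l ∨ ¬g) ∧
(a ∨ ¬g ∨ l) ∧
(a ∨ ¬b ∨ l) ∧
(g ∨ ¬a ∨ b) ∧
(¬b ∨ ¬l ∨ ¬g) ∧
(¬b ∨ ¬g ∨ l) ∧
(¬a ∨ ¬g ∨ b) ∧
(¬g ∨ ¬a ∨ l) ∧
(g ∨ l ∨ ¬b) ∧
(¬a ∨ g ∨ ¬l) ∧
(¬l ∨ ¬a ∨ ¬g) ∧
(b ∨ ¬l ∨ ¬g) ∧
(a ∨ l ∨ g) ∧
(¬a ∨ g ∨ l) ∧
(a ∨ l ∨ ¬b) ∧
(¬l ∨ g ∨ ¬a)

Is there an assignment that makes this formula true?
Yes

Yes, the formula is satisfiable.

One satisfying assignment is: g=False, b=False, a=False, l=True

Verification: With this assignment, all 16 clauses evaluate to true.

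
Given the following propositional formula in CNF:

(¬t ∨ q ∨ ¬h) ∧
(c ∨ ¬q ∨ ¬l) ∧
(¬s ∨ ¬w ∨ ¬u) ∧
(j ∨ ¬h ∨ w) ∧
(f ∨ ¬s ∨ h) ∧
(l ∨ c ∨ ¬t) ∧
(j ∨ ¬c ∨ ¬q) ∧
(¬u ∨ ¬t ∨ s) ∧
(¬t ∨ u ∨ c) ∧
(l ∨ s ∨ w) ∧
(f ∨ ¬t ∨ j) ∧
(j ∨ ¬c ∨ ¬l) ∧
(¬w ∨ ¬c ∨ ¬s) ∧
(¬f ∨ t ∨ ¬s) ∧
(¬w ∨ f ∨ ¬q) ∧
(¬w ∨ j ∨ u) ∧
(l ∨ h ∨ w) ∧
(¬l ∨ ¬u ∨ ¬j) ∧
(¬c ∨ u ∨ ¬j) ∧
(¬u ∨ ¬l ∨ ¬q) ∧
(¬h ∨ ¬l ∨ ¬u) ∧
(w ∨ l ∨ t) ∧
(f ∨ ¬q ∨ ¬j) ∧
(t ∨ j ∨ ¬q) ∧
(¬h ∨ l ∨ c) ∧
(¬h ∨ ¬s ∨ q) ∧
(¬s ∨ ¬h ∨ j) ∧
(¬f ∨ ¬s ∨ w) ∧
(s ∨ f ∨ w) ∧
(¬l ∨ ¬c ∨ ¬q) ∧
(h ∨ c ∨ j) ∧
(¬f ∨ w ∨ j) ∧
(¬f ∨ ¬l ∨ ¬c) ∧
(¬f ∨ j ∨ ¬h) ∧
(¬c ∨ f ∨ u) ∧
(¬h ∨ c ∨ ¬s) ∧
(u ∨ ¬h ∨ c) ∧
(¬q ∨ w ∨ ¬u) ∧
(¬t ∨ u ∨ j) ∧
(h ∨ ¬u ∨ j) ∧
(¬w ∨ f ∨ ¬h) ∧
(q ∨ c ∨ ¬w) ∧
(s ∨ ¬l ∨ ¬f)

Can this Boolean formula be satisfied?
Yes

Yes, the formula is satisfiable.

One satisfying assignment is: w=True, c=True, j=True, u=True, s=False, q=False, t=False, h=False, f=True, l=False

Verification: With this assignment, all 43 clauses evaluate to true.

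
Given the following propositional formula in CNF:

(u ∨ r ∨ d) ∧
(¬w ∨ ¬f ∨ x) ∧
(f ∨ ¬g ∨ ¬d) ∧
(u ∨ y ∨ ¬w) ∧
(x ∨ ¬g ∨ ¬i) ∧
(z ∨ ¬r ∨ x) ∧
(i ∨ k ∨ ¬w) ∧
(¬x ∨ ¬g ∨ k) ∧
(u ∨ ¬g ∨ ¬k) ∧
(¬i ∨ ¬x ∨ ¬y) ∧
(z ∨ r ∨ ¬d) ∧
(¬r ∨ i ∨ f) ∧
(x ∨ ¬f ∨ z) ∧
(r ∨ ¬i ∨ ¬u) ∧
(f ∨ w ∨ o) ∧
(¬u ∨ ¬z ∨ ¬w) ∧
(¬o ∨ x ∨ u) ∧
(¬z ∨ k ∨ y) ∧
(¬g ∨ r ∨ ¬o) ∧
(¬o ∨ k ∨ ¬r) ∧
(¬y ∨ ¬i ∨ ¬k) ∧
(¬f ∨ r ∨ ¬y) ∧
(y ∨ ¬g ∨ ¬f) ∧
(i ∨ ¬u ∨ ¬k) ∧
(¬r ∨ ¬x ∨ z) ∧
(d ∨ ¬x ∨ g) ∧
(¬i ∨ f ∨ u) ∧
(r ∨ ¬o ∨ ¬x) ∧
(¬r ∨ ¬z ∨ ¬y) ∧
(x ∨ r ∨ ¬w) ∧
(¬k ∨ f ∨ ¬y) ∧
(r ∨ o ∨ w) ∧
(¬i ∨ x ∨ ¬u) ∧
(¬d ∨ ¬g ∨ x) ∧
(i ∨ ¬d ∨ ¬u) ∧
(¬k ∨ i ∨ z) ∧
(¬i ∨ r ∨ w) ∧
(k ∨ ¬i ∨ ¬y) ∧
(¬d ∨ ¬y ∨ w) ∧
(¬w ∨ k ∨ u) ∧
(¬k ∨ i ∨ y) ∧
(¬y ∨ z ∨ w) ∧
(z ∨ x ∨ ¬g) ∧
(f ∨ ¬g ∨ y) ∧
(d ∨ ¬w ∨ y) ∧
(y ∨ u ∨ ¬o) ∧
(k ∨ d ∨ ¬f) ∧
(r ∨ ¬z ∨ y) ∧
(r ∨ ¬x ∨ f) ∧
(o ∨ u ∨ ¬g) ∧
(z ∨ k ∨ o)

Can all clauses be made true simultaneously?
Yes

Yes, the formula is satisfiable.

One satisfying assignment is: u=True, g=False, f=False, y=False, d=False, w=False, i=False, k=False, x=False, o=True, r=False, z=False

Verification: With this assignment, all 51 clauses evaluate to true.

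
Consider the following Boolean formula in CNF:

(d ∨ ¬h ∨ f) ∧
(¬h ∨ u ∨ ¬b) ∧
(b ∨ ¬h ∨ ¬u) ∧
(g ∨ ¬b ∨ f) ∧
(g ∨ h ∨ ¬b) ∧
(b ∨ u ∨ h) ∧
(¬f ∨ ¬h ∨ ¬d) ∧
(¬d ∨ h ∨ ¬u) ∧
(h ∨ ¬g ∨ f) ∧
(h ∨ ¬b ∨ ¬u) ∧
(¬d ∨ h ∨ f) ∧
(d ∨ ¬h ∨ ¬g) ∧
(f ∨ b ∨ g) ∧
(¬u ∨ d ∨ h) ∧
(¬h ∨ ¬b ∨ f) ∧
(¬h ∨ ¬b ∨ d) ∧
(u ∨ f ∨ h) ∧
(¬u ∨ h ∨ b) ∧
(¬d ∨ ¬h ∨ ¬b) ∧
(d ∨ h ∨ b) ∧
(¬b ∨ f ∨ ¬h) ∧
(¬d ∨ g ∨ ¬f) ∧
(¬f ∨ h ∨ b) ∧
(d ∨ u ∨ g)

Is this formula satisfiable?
Yes

Yes, the formula is satisfiable.

One satisfying assignment is: h=True, u=False, d=True, b=False, f=False, g=True

Verification: With this assignment, all 24 clauses evaluate to true.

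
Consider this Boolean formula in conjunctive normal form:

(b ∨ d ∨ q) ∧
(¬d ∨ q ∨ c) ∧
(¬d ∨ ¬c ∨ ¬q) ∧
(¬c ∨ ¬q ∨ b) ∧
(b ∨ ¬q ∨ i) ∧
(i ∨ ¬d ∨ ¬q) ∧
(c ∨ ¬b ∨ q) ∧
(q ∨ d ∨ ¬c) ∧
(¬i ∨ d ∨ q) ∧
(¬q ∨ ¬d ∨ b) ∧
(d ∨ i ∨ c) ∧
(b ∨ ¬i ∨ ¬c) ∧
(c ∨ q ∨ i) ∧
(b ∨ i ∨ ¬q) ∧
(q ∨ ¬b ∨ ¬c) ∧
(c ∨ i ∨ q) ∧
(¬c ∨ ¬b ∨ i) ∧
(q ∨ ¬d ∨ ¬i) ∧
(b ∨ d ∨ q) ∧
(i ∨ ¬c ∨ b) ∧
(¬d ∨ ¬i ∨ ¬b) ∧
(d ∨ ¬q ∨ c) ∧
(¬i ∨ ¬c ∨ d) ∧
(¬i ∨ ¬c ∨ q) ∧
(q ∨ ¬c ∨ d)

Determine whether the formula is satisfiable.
No

No, the formula is not satisfiable.

No assignment of truth values to the variables can make all 25 clauses true simultaneously.

The formula is UNSAT (unsatisfiable).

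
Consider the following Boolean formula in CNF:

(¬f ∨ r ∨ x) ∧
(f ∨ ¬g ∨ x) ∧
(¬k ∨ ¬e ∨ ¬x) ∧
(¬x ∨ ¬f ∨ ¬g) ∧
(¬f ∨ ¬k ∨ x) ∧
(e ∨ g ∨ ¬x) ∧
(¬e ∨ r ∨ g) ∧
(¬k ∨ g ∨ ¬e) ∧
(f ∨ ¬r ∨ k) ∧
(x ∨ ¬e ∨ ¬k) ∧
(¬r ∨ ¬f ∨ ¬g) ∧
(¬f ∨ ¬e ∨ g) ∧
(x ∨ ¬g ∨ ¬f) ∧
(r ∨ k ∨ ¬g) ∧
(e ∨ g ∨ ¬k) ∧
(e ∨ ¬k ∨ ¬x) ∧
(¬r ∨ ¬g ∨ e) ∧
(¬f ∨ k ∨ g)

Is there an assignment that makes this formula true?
Yes

Yes, the formula is satisfiable.

One satisfying assignment is: r=False, f=False, k=False, e=False, g=False, x=False

Verification: With this assignment, all 18 clauses evaluate to true.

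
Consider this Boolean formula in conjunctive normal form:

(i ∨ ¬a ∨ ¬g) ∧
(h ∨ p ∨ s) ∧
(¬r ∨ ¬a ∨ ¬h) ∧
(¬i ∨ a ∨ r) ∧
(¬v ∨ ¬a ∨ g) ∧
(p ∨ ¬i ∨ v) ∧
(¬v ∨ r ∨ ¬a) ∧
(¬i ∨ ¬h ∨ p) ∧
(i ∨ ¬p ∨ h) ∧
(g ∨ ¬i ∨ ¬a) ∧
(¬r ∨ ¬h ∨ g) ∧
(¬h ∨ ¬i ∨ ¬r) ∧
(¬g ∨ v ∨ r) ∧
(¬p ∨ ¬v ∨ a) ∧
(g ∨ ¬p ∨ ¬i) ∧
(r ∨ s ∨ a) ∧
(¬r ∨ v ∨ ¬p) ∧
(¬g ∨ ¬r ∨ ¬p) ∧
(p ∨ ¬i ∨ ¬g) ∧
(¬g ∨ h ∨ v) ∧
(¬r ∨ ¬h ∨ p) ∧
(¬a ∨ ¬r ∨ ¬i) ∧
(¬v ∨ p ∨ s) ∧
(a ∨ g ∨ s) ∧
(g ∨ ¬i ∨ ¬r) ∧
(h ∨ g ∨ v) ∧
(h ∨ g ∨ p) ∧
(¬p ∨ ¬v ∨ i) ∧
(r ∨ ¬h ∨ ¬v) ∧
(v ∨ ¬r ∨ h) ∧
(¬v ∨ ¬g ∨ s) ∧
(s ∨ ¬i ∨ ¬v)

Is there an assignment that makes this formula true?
Yes

Yes, the formula is satisfiable.

One satisfying assignment is: h=True, g=False, r=False, p=False, a=True, i=False, s=False, v=False

Verification: With this assignment, all 32 clauses evaluate to true.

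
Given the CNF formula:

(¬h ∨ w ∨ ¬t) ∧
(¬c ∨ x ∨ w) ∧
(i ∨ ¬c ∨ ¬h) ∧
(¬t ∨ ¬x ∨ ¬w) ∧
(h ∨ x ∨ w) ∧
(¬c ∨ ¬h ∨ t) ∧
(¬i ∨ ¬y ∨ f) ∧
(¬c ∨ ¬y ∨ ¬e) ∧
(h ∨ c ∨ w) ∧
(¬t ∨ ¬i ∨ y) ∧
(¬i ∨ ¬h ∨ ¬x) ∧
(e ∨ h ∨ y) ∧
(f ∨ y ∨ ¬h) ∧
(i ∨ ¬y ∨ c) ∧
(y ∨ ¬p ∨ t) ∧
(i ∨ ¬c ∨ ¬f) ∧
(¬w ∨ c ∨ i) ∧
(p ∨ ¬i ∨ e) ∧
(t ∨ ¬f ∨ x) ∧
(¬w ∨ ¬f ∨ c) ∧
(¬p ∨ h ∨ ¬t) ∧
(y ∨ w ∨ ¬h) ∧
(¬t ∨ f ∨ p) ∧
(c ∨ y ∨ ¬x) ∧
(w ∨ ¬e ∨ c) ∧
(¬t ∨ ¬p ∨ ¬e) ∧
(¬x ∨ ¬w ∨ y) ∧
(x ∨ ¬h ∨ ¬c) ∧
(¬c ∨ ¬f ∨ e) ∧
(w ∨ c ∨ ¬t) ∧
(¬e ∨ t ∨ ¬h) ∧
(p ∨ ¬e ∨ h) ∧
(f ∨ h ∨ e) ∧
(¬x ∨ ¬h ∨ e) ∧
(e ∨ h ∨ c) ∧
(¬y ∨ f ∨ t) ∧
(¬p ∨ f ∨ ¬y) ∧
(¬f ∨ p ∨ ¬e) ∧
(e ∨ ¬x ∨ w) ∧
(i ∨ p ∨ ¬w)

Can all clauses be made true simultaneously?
No

No, the formula is not satisfiable.

No assignment of truth values to the variables can make all 40 clauses true simultaneously.

The formula is UNSAT (unsatisfiable).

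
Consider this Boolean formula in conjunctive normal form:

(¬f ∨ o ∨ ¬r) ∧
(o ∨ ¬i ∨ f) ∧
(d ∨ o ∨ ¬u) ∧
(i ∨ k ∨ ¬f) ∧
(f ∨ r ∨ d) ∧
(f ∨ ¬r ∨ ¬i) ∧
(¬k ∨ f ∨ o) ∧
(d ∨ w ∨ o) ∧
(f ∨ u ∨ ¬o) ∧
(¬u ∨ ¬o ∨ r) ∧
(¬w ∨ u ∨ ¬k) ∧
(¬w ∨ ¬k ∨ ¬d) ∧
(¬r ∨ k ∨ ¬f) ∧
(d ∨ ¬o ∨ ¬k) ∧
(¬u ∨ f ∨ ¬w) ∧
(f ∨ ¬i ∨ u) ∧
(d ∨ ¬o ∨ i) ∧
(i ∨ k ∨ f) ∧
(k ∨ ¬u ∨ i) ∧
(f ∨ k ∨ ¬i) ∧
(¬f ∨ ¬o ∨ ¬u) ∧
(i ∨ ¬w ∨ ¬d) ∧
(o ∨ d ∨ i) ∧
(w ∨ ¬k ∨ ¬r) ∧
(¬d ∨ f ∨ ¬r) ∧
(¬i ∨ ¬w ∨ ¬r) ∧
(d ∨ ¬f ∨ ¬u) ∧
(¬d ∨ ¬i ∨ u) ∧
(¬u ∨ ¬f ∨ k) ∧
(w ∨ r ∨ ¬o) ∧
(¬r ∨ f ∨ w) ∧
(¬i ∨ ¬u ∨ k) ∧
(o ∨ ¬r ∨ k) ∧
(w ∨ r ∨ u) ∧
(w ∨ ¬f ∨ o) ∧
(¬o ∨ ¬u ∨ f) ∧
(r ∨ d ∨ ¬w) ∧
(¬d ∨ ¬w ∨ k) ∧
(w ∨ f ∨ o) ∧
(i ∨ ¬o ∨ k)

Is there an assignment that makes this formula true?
No

No, the formula is not satisfiable.

No assignment of truth values to the variables can make all 40 clauses true simultaneously.

The formula is UNSAT (unsatisfiable).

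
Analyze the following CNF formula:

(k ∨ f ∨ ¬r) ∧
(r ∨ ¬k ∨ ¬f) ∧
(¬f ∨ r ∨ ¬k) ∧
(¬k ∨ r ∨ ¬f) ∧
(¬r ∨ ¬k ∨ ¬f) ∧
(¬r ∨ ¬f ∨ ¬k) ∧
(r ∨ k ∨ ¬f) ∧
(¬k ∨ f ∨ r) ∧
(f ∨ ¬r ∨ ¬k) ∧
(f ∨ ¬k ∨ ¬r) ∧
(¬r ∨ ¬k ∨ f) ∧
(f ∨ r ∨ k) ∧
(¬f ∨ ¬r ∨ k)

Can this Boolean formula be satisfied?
No

No, the formula is not satisfiable.

No assignment of truth values to the variables can make all 13 clauses true simultaneously.

The formula is UNSAT (unsatisfiable).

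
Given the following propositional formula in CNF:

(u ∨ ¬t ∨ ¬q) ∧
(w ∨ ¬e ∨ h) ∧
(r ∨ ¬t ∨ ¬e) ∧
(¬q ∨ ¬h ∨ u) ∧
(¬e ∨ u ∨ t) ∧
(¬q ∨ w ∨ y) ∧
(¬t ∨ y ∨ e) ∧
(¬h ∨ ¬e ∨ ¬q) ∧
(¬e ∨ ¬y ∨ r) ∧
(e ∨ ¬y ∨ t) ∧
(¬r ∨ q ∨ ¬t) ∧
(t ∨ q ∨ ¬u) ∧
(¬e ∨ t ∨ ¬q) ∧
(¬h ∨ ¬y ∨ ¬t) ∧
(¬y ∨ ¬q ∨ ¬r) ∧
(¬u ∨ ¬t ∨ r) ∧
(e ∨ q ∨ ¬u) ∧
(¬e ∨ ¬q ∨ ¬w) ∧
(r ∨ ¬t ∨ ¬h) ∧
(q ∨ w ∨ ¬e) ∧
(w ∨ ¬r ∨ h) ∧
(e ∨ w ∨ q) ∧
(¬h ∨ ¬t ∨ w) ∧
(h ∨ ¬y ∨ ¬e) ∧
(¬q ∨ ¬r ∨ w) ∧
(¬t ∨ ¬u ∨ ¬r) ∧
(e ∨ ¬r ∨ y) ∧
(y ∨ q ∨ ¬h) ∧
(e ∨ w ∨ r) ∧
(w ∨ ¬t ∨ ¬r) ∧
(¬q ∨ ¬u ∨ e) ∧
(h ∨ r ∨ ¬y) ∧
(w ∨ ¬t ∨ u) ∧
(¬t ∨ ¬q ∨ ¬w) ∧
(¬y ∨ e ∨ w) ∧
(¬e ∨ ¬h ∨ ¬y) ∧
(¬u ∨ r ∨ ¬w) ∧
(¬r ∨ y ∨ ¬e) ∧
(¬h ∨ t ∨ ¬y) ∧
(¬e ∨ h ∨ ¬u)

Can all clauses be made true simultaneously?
Yes

Yes, the formula is satisfiable.

One satisfying assignment is: y=False, t=False, q=False, u=False, r=False, w=True, e=False, h=False

Verification: With this assignment, all 40 clauses evaluate to true.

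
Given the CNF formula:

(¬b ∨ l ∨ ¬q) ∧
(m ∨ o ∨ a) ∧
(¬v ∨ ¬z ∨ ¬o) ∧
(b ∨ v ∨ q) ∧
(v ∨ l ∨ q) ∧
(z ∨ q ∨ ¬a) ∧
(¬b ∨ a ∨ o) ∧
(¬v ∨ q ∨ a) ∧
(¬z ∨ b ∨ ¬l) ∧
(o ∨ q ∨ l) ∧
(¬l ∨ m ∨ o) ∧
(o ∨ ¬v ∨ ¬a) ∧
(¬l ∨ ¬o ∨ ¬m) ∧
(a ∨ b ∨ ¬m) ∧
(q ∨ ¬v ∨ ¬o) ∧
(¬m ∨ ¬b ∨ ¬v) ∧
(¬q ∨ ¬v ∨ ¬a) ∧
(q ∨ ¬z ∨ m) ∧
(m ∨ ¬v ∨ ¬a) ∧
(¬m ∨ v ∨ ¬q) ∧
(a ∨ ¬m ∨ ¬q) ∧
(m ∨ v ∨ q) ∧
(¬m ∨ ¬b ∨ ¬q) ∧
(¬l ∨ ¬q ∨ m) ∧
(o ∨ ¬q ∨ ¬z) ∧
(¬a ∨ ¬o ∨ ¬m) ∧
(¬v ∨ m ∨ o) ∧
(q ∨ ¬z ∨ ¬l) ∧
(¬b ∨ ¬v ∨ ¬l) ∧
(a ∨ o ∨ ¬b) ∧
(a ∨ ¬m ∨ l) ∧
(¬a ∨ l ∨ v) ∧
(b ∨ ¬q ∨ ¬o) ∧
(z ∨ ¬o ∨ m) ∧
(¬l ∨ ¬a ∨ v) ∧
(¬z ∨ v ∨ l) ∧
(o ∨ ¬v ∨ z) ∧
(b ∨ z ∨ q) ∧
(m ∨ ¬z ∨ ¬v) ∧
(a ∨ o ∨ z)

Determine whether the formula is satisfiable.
No

No, the formula is not satisfiable.

No assignment of truth values to the variables can make all 40 clauses true simultaneously.

The formula is UNSAT (unsatisfiable).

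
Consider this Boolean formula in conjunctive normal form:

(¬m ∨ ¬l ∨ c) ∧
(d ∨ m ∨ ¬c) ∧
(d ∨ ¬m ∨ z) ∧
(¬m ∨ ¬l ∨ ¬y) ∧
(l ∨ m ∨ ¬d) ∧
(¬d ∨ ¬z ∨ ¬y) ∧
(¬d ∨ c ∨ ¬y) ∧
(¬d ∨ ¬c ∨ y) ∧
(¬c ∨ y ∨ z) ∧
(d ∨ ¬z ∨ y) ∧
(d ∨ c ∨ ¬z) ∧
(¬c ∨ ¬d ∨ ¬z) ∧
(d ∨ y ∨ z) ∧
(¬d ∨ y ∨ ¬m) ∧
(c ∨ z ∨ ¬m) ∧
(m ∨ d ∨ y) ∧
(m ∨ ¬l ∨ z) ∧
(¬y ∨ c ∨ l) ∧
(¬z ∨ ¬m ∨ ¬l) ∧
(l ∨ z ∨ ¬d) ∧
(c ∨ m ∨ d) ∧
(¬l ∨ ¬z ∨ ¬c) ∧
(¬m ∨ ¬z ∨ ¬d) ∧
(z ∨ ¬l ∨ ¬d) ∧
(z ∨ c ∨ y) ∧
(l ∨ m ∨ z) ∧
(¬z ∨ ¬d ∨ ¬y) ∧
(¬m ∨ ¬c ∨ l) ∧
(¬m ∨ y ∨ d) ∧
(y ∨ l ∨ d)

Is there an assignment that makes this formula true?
Yes

Yes, the formula is satisfiable.

One satisfying assignment is: l=True, d=True, y=False, c=False, m=False, z=True

Verification: With this assignment, all 30 clauses evaluate to true.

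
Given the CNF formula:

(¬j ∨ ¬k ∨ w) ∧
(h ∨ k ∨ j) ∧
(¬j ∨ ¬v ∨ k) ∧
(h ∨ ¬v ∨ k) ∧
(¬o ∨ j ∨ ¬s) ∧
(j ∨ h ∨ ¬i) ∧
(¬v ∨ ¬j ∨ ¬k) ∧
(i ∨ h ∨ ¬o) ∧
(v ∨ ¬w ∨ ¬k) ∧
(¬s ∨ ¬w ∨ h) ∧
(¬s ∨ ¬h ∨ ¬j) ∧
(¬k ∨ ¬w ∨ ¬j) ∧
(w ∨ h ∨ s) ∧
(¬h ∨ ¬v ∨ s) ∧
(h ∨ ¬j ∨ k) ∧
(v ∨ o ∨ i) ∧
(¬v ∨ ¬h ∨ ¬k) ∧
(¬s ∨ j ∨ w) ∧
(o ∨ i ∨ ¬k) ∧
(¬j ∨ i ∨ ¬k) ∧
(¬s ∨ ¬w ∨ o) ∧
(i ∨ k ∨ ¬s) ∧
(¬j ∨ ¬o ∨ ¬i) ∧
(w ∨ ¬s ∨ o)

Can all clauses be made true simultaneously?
Yes

Yes, the formula is satisfiable.

One satisfying assignment is: s=False, w=True, o=False, i=True, j=False, k=False, v=False, h=True

Verification: With this assignment, all 24 clauses evaluate to true.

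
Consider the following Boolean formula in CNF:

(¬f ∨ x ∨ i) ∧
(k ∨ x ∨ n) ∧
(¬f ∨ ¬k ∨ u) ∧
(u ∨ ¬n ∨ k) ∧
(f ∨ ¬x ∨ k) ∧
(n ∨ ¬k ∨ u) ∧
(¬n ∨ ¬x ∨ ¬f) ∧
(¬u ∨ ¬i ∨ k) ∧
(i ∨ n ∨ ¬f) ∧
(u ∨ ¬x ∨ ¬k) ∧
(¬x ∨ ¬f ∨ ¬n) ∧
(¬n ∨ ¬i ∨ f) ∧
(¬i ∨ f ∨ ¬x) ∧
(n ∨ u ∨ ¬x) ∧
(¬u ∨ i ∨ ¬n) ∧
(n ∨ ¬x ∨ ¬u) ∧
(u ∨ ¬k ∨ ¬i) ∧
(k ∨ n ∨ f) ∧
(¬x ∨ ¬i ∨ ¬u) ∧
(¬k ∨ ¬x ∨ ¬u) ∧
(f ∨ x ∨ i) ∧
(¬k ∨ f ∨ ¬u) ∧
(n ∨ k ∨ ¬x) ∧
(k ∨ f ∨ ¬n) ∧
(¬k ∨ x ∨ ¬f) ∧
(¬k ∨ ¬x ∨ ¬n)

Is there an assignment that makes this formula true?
No

No, the formula is not satisfiable.

No assignment of truth values to the variables can make all 26 clauses true simultaneously.

The formula is UNSAT (unsatisfiable).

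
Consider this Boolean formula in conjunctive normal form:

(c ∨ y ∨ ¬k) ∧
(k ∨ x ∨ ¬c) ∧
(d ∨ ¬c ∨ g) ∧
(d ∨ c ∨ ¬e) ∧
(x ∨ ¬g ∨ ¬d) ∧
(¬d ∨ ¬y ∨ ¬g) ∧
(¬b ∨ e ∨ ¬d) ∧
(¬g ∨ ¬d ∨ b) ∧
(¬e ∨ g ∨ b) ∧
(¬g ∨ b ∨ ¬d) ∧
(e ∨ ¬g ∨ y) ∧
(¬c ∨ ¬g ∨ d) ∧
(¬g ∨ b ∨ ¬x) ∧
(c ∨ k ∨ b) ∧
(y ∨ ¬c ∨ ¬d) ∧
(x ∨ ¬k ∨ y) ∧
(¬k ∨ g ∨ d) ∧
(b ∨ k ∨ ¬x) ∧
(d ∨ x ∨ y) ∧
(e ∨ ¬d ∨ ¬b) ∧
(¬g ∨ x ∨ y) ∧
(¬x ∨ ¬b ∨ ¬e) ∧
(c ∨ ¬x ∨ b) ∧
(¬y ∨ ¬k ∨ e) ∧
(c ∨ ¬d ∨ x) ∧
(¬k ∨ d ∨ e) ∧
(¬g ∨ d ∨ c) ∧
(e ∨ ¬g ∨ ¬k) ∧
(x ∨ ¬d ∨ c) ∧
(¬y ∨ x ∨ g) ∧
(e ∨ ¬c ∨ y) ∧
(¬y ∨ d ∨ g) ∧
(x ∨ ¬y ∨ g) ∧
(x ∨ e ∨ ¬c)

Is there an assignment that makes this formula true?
Yes

Yes, the formula is satisfiable.

One satisfying assignment is: g=False, k=False, c=False, d=False, b=True, e=False, x=True, y=False

Verification: With this assignment, all 34 clauses evaluate to true.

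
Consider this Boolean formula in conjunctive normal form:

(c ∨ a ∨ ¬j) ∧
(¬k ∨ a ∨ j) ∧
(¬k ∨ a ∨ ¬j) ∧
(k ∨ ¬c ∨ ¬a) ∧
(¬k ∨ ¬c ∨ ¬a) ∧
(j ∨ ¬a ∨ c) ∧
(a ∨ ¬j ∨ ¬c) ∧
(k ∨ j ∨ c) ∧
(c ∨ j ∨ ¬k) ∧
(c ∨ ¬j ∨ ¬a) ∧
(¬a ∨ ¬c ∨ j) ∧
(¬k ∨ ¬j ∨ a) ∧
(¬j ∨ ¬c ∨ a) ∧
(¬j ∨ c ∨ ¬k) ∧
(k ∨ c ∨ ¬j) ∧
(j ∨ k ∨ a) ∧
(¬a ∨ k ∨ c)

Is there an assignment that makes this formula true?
No

No, the formula is not satisfiable.

No assignment of truth values to the variables can make all 17 clauses true simultaneously.

The formula is UNSAT (unsatisfiable).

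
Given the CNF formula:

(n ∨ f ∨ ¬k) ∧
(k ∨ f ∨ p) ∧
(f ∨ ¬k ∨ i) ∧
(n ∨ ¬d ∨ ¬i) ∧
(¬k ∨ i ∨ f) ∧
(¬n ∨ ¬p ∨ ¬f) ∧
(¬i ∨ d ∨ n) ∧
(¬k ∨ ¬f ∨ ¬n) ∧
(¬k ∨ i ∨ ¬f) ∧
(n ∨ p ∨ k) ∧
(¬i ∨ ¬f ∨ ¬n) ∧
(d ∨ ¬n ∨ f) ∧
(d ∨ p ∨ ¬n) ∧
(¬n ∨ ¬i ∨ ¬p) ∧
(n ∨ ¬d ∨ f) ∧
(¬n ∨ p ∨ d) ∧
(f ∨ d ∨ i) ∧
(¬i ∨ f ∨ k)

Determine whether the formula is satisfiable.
Yes

Yes, the formula is satisfiable.

One satisfying assignment is: p=True, d=False, n=False, f=True, i=False, k=False

Verification: With this assignment, all 18 clauses evaluate to true.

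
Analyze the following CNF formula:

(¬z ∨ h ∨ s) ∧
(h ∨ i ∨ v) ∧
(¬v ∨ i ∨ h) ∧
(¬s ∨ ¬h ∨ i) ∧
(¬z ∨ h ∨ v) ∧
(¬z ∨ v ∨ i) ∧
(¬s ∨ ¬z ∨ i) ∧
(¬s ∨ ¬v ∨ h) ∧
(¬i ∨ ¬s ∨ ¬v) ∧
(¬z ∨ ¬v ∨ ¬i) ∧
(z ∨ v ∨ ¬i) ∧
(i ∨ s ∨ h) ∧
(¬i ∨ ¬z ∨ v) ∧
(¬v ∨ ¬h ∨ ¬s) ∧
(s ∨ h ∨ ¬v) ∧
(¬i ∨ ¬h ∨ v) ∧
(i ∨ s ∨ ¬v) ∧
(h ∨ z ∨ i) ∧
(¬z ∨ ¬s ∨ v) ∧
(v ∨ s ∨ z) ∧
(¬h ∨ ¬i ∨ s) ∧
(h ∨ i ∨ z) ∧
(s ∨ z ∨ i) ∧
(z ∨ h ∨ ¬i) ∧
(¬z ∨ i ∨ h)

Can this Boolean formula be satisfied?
No

No, the formula is not satisfiable.

No assignment of truth values to the variables can make all 25 clauses true simultaneously.

The formula is UNSAT (unsatisfiable).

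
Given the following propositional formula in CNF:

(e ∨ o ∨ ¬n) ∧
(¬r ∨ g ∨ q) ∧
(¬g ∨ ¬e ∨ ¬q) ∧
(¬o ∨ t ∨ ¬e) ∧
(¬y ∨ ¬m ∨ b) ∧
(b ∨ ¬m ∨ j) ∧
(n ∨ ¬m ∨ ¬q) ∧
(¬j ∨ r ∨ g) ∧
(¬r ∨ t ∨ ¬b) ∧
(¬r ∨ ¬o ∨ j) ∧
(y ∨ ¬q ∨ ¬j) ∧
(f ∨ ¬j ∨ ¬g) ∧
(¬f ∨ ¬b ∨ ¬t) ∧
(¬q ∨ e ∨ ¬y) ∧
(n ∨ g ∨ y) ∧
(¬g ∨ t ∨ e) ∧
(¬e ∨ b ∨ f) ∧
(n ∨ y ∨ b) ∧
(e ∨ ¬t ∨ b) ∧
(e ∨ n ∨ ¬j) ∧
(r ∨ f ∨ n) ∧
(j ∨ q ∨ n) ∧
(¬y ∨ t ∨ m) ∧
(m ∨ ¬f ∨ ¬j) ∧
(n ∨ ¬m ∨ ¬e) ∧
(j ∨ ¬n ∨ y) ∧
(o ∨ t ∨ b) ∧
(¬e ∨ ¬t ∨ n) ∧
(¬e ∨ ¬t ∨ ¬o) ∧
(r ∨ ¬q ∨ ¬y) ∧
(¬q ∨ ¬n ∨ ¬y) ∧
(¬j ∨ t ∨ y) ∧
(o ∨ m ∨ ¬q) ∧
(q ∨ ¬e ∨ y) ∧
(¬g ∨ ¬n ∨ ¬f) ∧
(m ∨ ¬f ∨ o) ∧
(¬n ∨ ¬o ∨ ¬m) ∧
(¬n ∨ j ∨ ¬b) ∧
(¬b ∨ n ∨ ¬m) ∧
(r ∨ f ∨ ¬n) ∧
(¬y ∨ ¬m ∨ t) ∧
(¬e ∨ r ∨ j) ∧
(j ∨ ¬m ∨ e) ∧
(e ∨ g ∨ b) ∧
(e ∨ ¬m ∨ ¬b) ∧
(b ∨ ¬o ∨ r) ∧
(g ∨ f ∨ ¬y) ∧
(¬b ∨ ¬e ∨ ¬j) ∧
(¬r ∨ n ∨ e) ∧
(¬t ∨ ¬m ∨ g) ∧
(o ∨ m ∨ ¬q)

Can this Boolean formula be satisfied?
No

No, the formula is not satisfiable.

No assignment of truth values to the variables can make all 51 clauses true simultaneously.

The formula is UNSAT (unsatisfiable).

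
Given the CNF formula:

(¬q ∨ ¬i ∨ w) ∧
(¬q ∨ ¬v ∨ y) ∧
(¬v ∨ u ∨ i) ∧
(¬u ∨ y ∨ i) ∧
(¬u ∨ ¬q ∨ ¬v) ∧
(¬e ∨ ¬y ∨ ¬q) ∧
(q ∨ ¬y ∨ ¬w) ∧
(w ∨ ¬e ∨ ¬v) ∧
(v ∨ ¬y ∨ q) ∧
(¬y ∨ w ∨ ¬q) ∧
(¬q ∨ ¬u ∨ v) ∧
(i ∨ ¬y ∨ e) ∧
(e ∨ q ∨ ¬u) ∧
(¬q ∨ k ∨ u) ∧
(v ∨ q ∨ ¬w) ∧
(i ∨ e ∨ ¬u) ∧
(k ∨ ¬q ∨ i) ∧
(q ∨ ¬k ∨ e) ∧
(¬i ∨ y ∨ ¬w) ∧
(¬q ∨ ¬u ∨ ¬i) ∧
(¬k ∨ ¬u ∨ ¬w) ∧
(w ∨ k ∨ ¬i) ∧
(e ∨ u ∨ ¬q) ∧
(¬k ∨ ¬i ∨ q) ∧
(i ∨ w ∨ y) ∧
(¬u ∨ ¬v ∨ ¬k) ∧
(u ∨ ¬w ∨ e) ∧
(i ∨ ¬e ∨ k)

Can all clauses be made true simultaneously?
Yes

Yes, the formula is satisfiable.

One satisfying assignment is: v=False, k=True, i=False, y=False, q=True, u=False, e=True, w=True

Verification: With this assignment, all 28 clauses evaluate to true.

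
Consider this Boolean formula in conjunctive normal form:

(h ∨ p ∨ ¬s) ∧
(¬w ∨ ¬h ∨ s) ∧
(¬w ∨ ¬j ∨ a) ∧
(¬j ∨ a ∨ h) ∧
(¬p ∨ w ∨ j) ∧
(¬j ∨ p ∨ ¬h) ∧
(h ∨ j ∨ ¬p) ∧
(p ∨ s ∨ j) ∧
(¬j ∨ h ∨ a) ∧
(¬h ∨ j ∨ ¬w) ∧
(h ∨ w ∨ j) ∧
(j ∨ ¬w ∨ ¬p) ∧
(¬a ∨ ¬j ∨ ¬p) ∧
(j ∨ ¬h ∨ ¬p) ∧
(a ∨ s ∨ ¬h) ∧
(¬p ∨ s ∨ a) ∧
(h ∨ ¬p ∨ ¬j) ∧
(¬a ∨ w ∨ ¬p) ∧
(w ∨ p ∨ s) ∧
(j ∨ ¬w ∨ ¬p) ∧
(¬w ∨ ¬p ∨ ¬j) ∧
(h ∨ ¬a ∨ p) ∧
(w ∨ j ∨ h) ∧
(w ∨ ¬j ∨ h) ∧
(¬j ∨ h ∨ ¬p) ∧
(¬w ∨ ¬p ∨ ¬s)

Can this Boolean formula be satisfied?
Yes

Yes, the formula is satisfiable.

One satisfying assignment is: j=False, a=False, s=True, w=False, p=False, h=True

Verification: With this assignment, all 26 clauses evaluate to true.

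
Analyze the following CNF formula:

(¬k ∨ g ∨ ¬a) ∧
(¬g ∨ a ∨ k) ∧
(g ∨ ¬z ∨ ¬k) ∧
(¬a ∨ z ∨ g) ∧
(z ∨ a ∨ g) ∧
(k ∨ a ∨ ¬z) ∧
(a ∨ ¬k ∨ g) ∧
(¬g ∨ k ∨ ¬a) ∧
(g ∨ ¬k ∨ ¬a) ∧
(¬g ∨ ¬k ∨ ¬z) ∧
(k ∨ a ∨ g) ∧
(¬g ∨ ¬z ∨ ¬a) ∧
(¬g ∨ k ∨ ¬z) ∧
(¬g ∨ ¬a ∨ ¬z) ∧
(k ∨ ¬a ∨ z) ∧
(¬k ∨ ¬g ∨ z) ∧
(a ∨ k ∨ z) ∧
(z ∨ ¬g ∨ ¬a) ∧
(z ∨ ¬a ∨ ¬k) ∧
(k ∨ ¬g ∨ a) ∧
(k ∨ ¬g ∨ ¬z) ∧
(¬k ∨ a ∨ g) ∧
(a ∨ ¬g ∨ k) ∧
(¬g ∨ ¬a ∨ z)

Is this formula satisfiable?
Yes

Yes, the formula is satisfiable.

One satisfying assignment is: g=False, a=True, z=True, k=False

Verification: With this assignment, all 24 clauses evaluate to true.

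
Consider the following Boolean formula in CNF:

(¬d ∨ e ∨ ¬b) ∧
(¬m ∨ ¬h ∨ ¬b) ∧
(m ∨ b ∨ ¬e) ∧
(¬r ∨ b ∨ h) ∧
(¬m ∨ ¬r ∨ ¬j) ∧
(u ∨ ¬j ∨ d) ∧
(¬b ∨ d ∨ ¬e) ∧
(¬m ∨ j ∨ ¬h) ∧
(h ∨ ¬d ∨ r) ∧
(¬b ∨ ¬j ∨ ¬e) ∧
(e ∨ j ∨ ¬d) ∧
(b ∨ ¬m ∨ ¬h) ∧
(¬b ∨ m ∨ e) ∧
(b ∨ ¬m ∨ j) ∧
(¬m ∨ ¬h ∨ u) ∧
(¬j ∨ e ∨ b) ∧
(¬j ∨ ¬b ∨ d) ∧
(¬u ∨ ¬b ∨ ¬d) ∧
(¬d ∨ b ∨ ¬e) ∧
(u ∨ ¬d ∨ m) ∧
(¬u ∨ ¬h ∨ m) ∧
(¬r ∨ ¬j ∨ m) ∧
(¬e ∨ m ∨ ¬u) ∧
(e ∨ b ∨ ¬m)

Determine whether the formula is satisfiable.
Yes

Yes, the formula is satisfiable.

One satisfying assignment is: h=False, d=False, j=False, m=False, r=False, e=False, u=False, b=False

Verification: With this assignment, all 24 clauses evaluate to true.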